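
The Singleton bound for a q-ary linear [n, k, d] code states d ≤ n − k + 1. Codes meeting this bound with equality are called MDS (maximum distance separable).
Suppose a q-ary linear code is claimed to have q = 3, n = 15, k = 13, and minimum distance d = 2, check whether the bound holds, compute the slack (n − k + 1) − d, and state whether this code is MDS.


Singleton RHS = n − k + 1 = 3, slack = 1, bound satisfied, not MDS.

Singleton bound: d ≤ n − k + 1.
Here n = 15, k = 13, so n − k + 1 = 3.
Given d = 2, check d ≤ 3: YES.
Slack = (n − k + 1) − d = 1.
The code is NOT MDS (slack = 1 > 0).
Description: the claimed parameters are [15, 13, 2]_3; such a code would be non-MDS.


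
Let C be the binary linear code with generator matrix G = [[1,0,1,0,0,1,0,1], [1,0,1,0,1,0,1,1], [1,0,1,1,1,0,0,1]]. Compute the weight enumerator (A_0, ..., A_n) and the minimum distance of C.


Weight distribution: A_0 = 1, A_2 = 1, A_3 = 2, A_4 = 1, A_5 = 2, A_6 = 1. Minimum distance d = 2.

Enumerate all 2^3 = 8 messages m ∈ F_2^3.
For each, compute codeword c = mG in F_2^8, then tally its weight.
  m = 000 → c = 00000000, weight = 0.
  m = 100 → c = 10100101, weight = 4.
  m = 010 → c = 10101011, weight = 5.
  m = 110 → c = 00001110, weight = 3.
  m = 001 → c = 10111001, weight = 5.
  m = 101 → c = 00011100, weight = 3.
  m = 011 → c = 00010010, weight = 2.
  m = 111 → c = 10110111, weight = 6.
Tally weights:
  weight 0: 1 codewords.
  weight 2: 1 codewords.
  weight 3: 2 codewords.
  weight 4: 1 codewords.
  weight 5: 2 codewords.
  weight 6: 1 codewords.
Minimum distance d = smallest w > 0 with A_w > 0 = 2.
Sanity: Σ A_w = 8 = 2^3 = 8 ✓.


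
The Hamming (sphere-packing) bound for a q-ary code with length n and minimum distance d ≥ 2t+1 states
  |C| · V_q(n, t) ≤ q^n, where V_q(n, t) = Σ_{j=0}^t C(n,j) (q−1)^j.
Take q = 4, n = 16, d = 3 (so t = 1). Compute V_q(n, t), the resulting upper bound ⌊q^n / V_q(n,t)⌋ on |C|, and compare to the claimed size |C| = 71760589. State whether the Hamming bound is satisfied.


V_q(n, t) = 49, q^n = 4294967296, Hamming bound = 87652393, |C| = 71760589 ≤ bound (satisfied).

Step 1: Compute V_q(n, t) = Σ_{j=0}^1 C(n, j) (q−1)^j.
  j = 0: C(16,0)·(3)^0 = 1·1 = 1.
  j = 1: C(16,1)·(3)^1 = 16·3 = 48.
  V_q(n, t) = 1 + 48 = 49.
Step 2: q^n = 4^16 = 4294967296.
Step 3: Hamming bound ⌊q^n / V_q(n,t)⌋ = ⌊4294967296/49⌋ = 87652393.
Step 4: Compare |C| = 71760589 to 87652393: satisfied.
The claimed |C| lies below the Hamming bound.


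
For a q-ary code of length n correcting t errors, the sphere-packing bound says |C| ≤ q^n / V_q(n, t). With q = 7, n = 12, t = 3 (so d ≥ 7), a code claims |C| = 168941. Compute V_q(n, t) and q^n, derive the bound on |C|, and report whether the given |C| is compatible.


V_q(n, t) = 49969, q^n = 13841287201, Hamming bound = 276997, |C| = 168941 ≤ bound (satisfied).

Step 1: Compute V_q(n, t) = Σ_{j=0}^3 C(n, j) (q−1)^j.
  j = 0: C(12,0)·(6)^0 = 1·1 = 1.
  j = 1: C(12,1)·(6)^1 = 12·6 = 72.
  j = 2: C(12,2)·(6)^2 = 66·36 = 2376.
  j = 3: C(12,3)·(6)^3 = 220·216 = 47520.
  V_q(n, t) = 1 + 72 + 2376 + 47520 = 49969.
Step 2: q^n = 7^12 = 13841287201.
Step 3: Hamming bound ⌊q^n / V_q(n,t)⌋ = ⌊13841287201/49969⌋ = 276997.
Step 4: Compare |C| = 168941 to 276997: satisfied.
The claimed |C| lies below the Hamming bound.


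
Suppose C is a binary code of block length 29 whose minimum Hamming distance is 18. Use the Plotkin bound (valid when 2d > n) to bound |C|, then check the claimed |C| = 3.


Plotkin bound M ≤ 4; given |C| = 3 ≤ bound (satisfied).

Check applicability: 2d = 36, n = 29.
2d − n = 7 > 0, so Plotkin applies.
Compute d/(2d−n) = 18/7 ≈ 2.5714.
⌊d/(2d−n)⌋ = 2.
Plotkin bound: M ≤ 2·2 = 4.
Given |C| = 3, check: satisfied.
This |C| is below the Plotkin bound.


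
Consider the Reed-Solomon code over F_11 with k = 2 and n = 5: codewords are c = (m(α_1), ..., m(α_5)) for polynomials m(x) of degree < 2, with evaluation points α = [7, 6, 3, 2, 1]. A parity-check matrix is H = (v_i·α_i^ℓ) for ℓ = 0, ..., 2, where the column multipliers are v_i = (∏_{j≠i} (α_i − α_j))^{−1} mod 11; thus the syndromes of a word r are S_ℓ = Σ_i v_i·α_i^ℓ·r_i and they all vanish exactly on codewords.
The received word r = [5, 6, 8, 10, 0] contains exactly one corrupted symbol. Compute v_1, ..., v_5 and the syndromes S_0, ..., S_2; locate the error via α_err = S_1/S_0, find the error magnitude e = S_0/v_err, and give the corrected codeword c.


S = (5, 4, 1), error at position 3, error magnitude e = 10, c = [5, 6, 9, 10, 0].

Step 1: column multipliers v_i = (∏_{j≠i}(α_i − α_j))^{−1} mod 11.
  i = 1 (α = 7): (7−6)(7−3)(7−2)(7−1) = 1·4·5·6 = 120 ≡ 10, so v_1 = 10^{−1} = 10 (mod 11).
  i = 2 (α = 6): (6−7)(6−3)(6−2)(6−1) = (−1)·3·4·5 = −60 ≡ 6, so v_2 = 6^{−1} = 2 (mod 11).
  i = 3 (α = 3): (3−7)(3−6)(3−2)(3−1) = (−4)·(−3)·1·2 = 24 ≡ 2, so v_3 = 2^{−1} = 6 (mod 11).
  i = 4 (α = 2): (2−7)(2−6)(2−3)(2−1) = (−5)·(−4)·(−1)·1 = −20 ≡ 2, so v_4 = 2^{−1} = 6 (mod 11).
  i = 5 (α = 1): (1−7)(1−6)(1−3)(1−2) = (−6)·(−5)·(−2)·(−1) = 60 ≡ 5, so v_5 = 5^{−1} = 9 (mod 11).
  v = [10, 2, 6, 6, 9].
Step 2: syndromes of r = [5, 6, 8, 10, 0] (all sums mod 11).
  S_0 = Σ v_i r_i = 10·5 + 2·6 + 6·8 + 6·10 + 9·0 = 170 ≡ 5.
  S_1 = Σ v_i α_i r_i = 10·7·5 + 2·6·6 + 6·3·8 + 6·2·10 + 9·1·0 = 686 ≡ 4.
  α_i^2 mod 11 = [5, 3, 9, 4, 1].
  S_2 = Σ v_i α_i^2 r_i = 10·5·5 + 2·3·6 + 6·9·8 + 6·4·10 + 9·1·0 = 958 ≡ 1.
  S = (5, 4, 1) ≠ 0, so r is not a codeword (an error is present).
Step 3: locate the error. For a single error e at position i, S_ℓ = v_i·e·α_i^ℓ, so α_err = S_1/S_0.
  S_0^{−1} = 5^{−1} = 9 (mod 11), so α_err = 4·9 = 36 ≡ 3 = α_3. Error position i = 3.
  Consistency check: S_2/S_1 = 1·3 = 3 ≡ 3 = α_err ✓ (single-error assumption holds).
Step 4: error magnitude e = S_0/v_3 = S_0·∏_{j≠3}(α_3 − α_j) = 5·2 = 10 ≡ 10 (mod 11).
Step 5: correct position 3: c_3 = r_3 − e = 8 − 10 ≡ 9 (mod 11). Hence c = [5, 6, 9, 10, 0].
  Check: interpolating c through the α_i gives m(x) = 1 + 10·x (degree < 2) with m(α_i) = c_i for every i, so c is indeed a codeword.


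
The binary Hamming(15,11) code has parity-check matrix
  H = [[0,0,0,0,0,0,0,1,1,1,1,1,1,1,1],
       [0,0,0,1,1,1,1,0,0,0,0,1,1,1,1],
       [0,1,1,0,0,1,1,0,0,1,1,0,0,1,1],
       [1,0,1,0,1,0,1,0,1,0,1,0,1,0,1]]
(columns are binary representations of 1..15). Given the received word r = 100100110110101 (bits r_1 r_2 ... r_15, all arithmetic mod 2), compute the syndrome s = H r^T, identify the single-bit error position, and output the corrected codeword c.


s = (1, 0, 0, 1)^T, error position = 9, corrected codeword c = 100100111110101

Compute s = H r^T mod 2 one row at a time:
  s_1 = 1 + 0 + 1 + 1 + 0 + 1 + 0 + 1 = 5 ≡ 1 (mod 2).
  s_2 = 1 + 0 + 0 + 1 + 0 + 1 + 0 + 1 = 4 ≡ 0 (mod 2).
  s_3 = 0 + 0 + 0 + 1 + 1 + 1 + 0 + 1 = 4 ≡ 0 (mod 2).
  s_4 = 1 + 0 + 0 + 1 + 0 + 1 + 1 + 1 = 5 ≡ 1 (mod 2).
s = (1, 0, 0, 1)^T — this equals column 9 of H (binary 1001), so error is at position 9.
Correct: flip bit 9 of r = 100100110110101 to get c = 100100111110101.


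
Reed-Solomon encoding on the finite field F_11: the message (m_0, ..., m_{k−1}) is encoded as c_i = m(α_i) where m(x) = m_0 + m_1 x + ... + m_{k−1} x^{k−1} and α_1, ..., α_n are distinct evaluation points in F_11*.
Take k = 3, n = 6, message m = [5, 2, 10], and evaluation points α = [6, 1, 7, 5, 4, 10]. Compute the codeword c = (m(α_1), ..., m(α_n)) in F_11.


c = [3, 6, 3, 1, 8, 2]

Message polynomial: m(x) = 5 + 2·x + 10·x^2 (mod 11).
For each evaluation point α_i, compute m(α_i) mod 11:
  α_1 = 6: Horner steps 10 → 7 → 3, so m(6) = 3.
  α_2 = 1: Horner steps 10 → 1 → 6, so m(1) = 6.
  α_3 = 7: Horner steps 10 → 6 → 3, so m(7) = 3.
  α_4 = 5: Horner steps 10 → 8 → 1, so m(5) = 1.
  α_5 = 4: Horner steps 10 → 9 → 8, so m(4) = 8.
  α_6 = 10: Horner steps 10 → 3 → 2, so m(10) = 2.
Codeword c = [3, 6, 3, 1, 8, 2] ∈ F_11^6.


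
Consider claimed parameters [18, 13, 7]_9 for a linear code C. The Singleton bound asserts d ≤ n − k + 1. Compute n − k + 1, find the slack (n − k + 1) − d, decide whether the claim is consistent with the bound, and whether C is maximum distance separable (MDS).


Singleton RHS = n − k + 1 = 6, slack = -1, bound violated (no such code; not MDS).

Singleton bound: d ≤ n − k + 1.
Here n = 18, k = 13, so n − k + 1 = 6.
Given d = 7, check d ≤ 6: NO.
Slack = (n − k + 1) − d = -1.
The slack is negative: d = 7 exceeds n − k + 1 = 6 by 1, so the Singleton bound is violated and no linear [18, 13, 7]_9 code can exist. In particular it is not MDS (MDS requires d = n − k + 1 exactly).
Description: the claimed parameters are [18, 13, 7]_9; such a code would be impossible (violates the Singleton bound).


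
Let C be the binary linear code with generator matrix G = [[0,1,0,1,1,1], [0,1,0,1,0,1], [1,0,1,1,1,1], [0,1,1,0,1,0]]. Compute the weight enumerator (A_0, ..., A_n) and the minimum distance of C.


Weight distribution: A_0 = 1, A_1 = 2, A_2 = 2, A_3 = 4, A_4 = 5, A_5 = 2. Minimum distance d = 1.

Enumerate all 2^4 = 16 messages m ∈ F_2^4.
For each, compute codeword c = mG in F_2^6, then tally its weight.
  m = 0000 → c = 000000, weight = 0.
  m = 1000 → c = 010111, weight = 4.
  m = 0100 → c = 010101, weight = 3.
  m = 1100 → c = 000010, weight = 1.
  m = 0010 → c = 101111, weight = 5.
  m = 1010 → c = 111000, weight = 3.
  m = 0110 → c = 111010, weight = 4.
  m = 1110 → c = 101101, weight = 4.
  m = 0001 → c = 011010, weight = 3.
  m = 1001 → c = 001101, weight = 3.
  m = 0101 → c = 001111, weight = 4.
  m = 1101 → c = 011000, weight = 2.
  m = 0011 → c = 110101, weight = 4.
  m = 1011 → c = 100010, weight = 2.
  m = 0111 → c = 100000, weight = 1.
  m = 1111 → c = 110111, weight = 5.
Tally weights:
  weight 0: 1 codewords.
  weight 1: 2 codewords.
  weight 2: 2 codewords.
  weight 3: 4 codewords.
  weight 4: 5 codewords.
  weight 5: 2 codewords.
Minimum distance d = smallest w > 0 with A_w > 0 = 1.
Sanity: Σ A_w = 16 = 2^4 = 16 ✓.


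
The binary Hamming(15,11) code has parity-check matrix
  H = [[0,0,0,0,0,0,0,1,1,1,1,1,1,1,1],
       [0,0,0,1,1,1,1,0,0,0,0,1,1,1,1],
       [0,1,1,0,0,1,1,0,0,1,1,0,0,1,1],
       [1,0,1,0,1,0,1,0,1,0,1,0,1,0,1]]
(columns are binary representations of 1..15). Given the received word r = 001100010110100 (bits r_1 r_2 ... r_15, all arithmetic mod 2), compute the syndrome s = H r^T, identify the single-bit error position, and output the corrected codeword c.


s = (0, 0, 1, 1)^T, error position = 3, corrected codeword c = 000100010110100

Compute s = H r^T mod 2 one row at a time:
  s_1 = 1 + 0 + 1 + 1 + 0 + 1 + 0 + 0 = 4 ≡ 0 (mod 2).
  s_2 = 1 + 0 + 0 + 0 + 0 + 1 + 0 + 0 = 2 ≡ 0 (mod 2).
  s_3 = 0 + 1 + 0 + 0 + 1 + 1 + 0 + 0 = 3 ≡ 1 (mod 2).
  s_4 = 0 + 1 + 0 + 0 + 0 + 1 + 1 + 0 = 3 ≡ 1 (mod 2).
s = (0, 0, 1, 1)^T — this equals column 3 of H (binary 0011), so error is at position 3.
Correct: flip bit 3 of r = 001100010110100 to get c = 000100010110100.


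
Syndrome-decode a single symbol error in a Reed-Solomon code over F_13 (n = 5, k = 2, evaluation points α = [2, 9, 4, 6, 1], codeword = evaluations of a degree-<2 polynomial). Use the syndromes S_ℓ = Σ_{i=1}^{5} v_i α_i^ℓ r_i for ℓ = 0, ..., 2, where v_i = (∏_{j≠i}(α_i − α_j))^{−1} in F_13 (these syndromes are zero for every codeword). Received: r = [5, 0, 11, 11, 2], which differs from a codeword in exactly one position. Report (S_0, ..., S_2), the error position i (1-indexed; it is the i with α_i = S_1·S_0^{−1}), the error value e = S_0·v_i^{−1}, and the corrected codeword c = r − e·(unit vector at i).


S = (2, 12, 7), error at position 4, error magnitude e = 7, c = [5, 0, 11, 4, 2].

Step 1: column multipliers v_i = (∏_{j≠i}(α_i − α_j))^{−1} mod 13.
  i = 1 (α = 2): (2−9)(2−4)(2−6)(2−1) = (−7)·(−2)·(−4)·1 = −56 ≡ 9, so v_1 = 9^{−1} = 3 (mod 13).
  i = 2 (α = 9): (9−2)(9−4)(9−6)(9−1) = 7·5·3·8 = 840 ≡ 8, so v_2 = 8^{−1} = 5 (mod 13).
  i = 3 (α = 4): (4−2)(4−9)(4−6)(4−1) = 2·(−5)·(−2)·3 = 60 ≡ 8, so v_3 = 8^{−1} = 5 (mod 13).
  i = 4 (α = 6): (6−2)(6−9)(6−4)(6−1) = 4·(−3)·2·5 = −120 ≡ 10, so v_4 = 10^{−1} = 4 (mod 13).
  i = 5 (α = 1): (1−2)(1−9)(1−4)(1−6) = (−1)·(−8)·(−3)·(−5) = 120 ≡ 3, so v_5 = 3^{−1} = 9 (mod 13).
  v = [3, 5, 5, 4, 9].
Step 2: syndromes of r = [5, 0, 11, 11, 2] (all sums mod 13).
  S_0 = Σ v_i r_i = 3·5 + 5·0 + 5·11 + 4·11 + 9·2 = 132 ≡ 2.
  S_1 = Σ v_i α_i r_i = 3·2·5 + 5·9·0 + 5·4·11 + 4·6·11 + 9·1·2 = 532 ≡ 12.
  α_i^2 mod 13 = [4, 3, 3, 10, 1].
  S_2 = Σ v_i α_i^2 r_i = 3·4·5 + 5·3·0 + 5·3·11 + 4·10·11 + 9·1·2 = 683 ≡ 7.
  S = (2, 12, 7) ≠ 0, so r is not a codeword (an error is present).
Step 3: locate the error. For a single error e at position i, S_ℓ = v_i·e·α_i^ℓ, so α_err = S_1/S_0.
  S_0^{−1} = 2^{−1} = 7 (mod 13), so α_err = 12·7 = 84 ≡ 6 = α_4. Error position i = 4.
  Consistency check: S_2/S_1 = 7·12 = 84 ≡ 6 = α_err ✓ (single-error assumption holds).
Step 4: error magnitude e = S_0/v_4 = S_0·∏_{j≠4}(α_4 − α_j) = 2·10 = 20 ≡ 7 (mod 13).
Step 5: correct position 4: c_4 = r_4 − e = 11 − 7 ≡ 4 (mod 13). Hence c = [5, 0, 11, 4, 2].
  Check: interpolating c through the α_i gives m(x) = 12 + 3·x (degree < 2) with m(α_i) = c_i for every i, so c is indeed a codeword.


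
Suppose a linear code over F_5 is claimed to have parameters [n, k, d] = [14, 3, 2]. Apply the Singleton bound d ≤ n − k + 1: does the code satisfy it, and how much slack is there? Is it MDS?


Singleton RHS = n − k + 1 = 12, slack = 10, bound satisfied, not MDS.

Singleton bound: d ≤ n − k + 1.
Here n = 14, k = 3, so n − k + 1 = 12.
Given d = 2, check d ≤ 12: YES.
Slack = (n − k + 1) − d = 10.
The code is NOT MDS (slack = 10 > 0).
Description: the claimed parameters are [14, 3, 2]_5; such a code would be non-MDS.


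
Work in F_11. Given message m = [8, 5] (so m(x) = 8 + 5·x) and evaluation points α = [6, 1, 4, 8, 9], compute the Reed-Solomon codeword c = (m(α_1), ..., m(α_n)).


c = [5, 2, 6, 4, 9]

Message polynomial: m(x) = 8 + 5·x (mod 11).
For each evaluation point α_i, compute m(α_i) mod 11:
  α_1 = 6: Horner steps 5 → 5, so m(6) = 5.
  α_2 = 1: Horner steps 5 → 2, so m(1) = 2.
  α_3 = 4: Horner steps 5 → 6, so m(4) = 6.
  α_4 = 8: Horner steps 5 → 4, so m(8) = 4.
  α_5 = 9: Horner steps 5 → 9, so m(9) = 9.
Codeword c = [5, 2, 6, 4, 9] ∈ F_11^5.


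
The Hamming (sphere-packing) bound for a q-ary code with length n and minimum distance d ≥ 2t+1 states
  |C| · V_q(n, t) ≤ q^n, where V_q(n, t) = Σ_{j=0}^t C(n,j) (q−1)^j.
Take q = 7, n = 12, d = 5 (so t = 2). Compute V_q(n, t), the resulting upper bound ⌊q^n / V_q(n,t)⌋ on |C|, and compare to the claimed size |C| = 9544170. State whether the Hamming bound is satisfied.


V_q(n, t) = 2449, q^n = 13841287201, Hamming bound = 5651811, |C| = 9544170 > bound (violated).

Step 1: Compute V_q(n, t) = Σ_{j=0}^2 C(n, j) (q−1)^j.
  j = 0: C(12,0)·(6)^0 = 1·1 = 1.
  j = 1: C(12,1)·(6)^1 = 12·6 = 72.
  j = 2: C(12,2)·(6)^2 = 66·36 = 2376.
  V_q(n, t) = 1 + 72 + 2376 = 2449.
Step 2: q^n = 7^12 = 13841287201.
Step 3: Hamming bound ⌊q^n / V_q(n,t)⌋ = ⌊13841287201/2449⌋ = 5651811.
Step 4: Compare |C| = 9544170 to 5651811: violated.
The claimed |C| lies above the Hamming bound, so no 7-ary code of length 12 with d ≥ 5 can have 9544170 codewords.


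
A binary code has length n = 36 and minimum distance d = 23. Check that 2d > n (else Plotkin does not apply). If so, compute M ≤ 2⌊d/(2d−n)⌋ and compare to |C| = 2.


Plotkin bound M ≤ 4; given |C| = 2 ≤ bound (satisfied).

Check applicability: 2d = 46, n = 36.
2d − n = 10 > 0, so Plotkin applies.
Compute d/(2d−n) = 23/10 ≈ 2.3000.
⌊d/(2d−n)⌋ = 2.
Plotkin bound: M ≤ 2·2 = 4.
Given |C| = 2, check: satisfied.
This |C| is below the Plotkin bound.


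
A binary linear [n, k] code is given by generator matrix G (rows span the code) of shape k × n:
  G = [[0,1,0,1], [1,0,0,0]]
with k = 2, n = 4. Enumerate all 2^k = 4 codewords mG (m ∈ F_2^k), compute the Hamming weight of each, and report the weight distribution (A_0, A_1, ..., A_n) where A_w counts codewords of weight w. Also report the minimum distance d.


Weight distribution: A_0 = 1, A_1 = 1, A_2 = 1, A_3 = 1. Minimum distance d = 1.

Enumerate all 2^2 = 4 messages m ∈ F_2^2.
For each, compute codeword c = mG in F_2^4, then tally its weight.
  m = 00 → c = 0000, weight = 0.
  m = 10 → c = 0101, weight = 2.
  m = 01 → c = 1000, weight = 1.
  m = 11 → c = 1101, weight = 3.
Tally weights:
  weight 0: 1 codewords.
  weight 1: 1 codewords.
  weight 2: 1 codewords.
  weight 3: 1 codewords.
Minimum distance d = smallest w > 0 with A_w > 0 = 1.
Sanity: Σ A_w = 4 = 2^2 = 4 ✓.


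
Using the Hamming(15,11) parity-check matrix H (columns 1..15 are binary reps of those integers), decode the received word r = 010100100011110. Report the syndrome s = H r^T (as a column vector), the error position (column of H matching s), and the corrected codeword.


s = (0, 1, 0, 1)^T, error position = 5, corrected codeword c = 010110100011110

Compute s = H r^T mod 2 one row at a time:
  s_1 = 0 + 0 + 0 + 1 + 1 + 1 + 1 + 0 = 4 ≡ 0 (mod 2).
  s_2 = 1 + 0 + 0 + 1 + 1 + 1 + 1 + 0 = 5 ≡ 1 (mod 2).
  s_3 = 1 + 0 + 0 + 1 + 0 + 1 + 1 + 0 = 4 ≡ 0 (mod 2).
  s_4 = 0 + 0 + 0 + 1 + 0 + 1 + 1 + 0 = 3 ≡ 1 (mod 2).
s = (0, 1, 0, 1)^T — this equals column 5 of H (binary 0101), so error is at position 5.
Correct: flip bit 5 of r = 010100100011110 to get c = 010110100011110.


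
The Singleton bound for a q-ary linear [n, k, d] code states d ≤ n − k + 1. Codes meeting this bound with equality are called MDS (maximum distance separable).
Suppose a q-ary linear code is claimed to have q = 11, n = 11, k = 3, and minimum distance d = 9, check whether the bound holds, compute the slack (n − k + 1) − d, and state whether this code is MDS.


Singleton RHS = n − k + 1 = 9, slack = 0, bound satisfied, MDS.

Singleton bound: d ≤ n − k + 1.
Here n = 11, k = 3, so n − k + 1 = 9.
Given d = 9, check d ≤ 9: YES.
Slack = (n − k + 1) − d = 0.
The code is MDS (slack = 0).
Description: the claimed parameters are [11, 3, 9]_11; such a code would be MDS (meets Singleton bound).


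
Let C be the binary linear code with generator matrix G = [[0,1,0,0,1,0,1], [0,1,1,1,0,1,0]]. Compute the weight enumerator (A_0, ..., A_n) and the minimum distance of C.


Weight distribution: A_0 = 1, A_3 = 1, A_4 = 1, A_5 = 1. Minimum distance d = 3.

Enumerate all 2^2 = 4 messages m ∈ F_2^2.
For each, compute codeword c = mG in F_2^7, then tally its weight.
  m = 00 → c = 0000000, weight = 0.
  m = 10 → c = 0100101, weight = 3.
  m = 01 → c = 0111010, weight = 4.
  m = 11 → c = 0011111, weight = 5.
Tally weights:
  weight 0: 1 codewords.
  weight 3: 1 codewords.
  weight 4: 1 codewords.
  weight 5: 1 codewords.
Minimum distance d = smallest w > 0 with A_w > 0 = 3.
Sanity: Σ A_w = 4 = 2^2 = 4 ✓.


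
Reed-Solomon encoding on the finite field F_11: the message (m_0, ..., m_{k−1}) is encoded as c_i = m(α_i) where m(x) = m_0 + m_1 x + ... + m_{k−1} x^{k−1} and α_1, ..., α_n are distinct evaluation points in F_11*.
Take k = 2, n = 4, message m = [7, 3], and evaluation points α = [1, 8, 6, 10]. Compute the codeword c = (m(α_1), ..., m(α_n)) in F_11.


c = [10, 9, 3, 4]

Message polynomial: m(x) = 7 + 3·x (mod 11).
For each evaluation point α_i, compute m(α_i) mod 11:
  α_1 = 1: Horner steps 3 → 10, so m(1) = 10.
  α_2 = 8: Horner steps 3 → 9, so m(8) = 9.
  α_3 = 6: Horner steps 3 → 3, so m(6) = 3.
  α_4 = 10: Horner steps 3 → 4, so m(10) = 4.
Codeword c = [10, 9, 3, 4] ∈ F_11^4.


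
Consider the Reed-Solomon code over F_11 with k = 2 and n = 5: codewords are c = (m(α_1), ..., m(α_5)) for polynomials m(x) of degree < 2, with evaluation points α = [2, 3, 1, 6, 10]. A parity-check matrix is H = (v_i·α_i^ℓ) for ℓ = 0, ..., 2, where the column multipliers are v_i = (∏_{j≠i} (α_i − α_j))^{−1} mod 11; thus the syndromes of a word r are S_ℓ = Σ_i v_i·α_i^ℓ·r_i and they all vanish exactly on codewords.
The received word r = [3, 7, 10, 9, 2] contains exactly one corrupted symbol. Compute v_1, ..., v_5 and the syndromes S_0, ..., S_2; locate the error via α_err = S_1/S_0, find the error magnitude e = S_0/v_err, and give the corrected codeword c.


S = (6, 3, 7), error at position 4, error magnitude e = 1, c = [3, 7, 10, 8, 2].

Step 1: column multipliers v_i = (∏_{j≠i}(α_i − α_j))^{−1} mod 11.
  i = 1 (α = 2): (2−3)(2−1)(2−6)(2−10) = (−1)·1·(−4)·(−8) = −32 ≡ 1, so v_1 = 1^{−1} = 1 (mod 11).
  i = 2 (α = 3): (3−2)(3−1)(3−6)(3−10) = 1·2·(−3)·(−7) = 42 ≡ 9, so v_2 = 9^{−1} = 5 (mod 11).
  i = 3 (α = 1): (1−2)(1−3)(1−6)(1−10) = (−1)·(−2)·(−5)·(−9) = 90 ≡ 2, so v_3 = 2^{−1} = 6 (mod 11).
  i = 4 (α = 6): (6−2)(6−3)(6−1)(6−10) = 4·3·5·(−4) = −240 ≡ 2, so v_4 = 2^{−1} = 6 (mod 11).
  i = 5 (α = 10): (10−2)(10−3)(10−1)(10−6) = 8·7·9·4 = 2016 ≡ 3, so v_5 = 3^{−1} = 4 (mod 11).
  v = [1, 5, 6, 6, 4].
Step 2: syndromes of r = [3, 7, 10, 9, 2] (all sums mod 11).
  S_0 = Σ v_i r_i = 1·3 + 5·7 + 6·10 + 6·9 + 4·2 = 160 ≡ 6.
  S_1 = Σ v_i α_i r_i = 1·2·3 + 5·3·7 + 6·1·10 + 6·6·9 + 4·10·2 = 575 ≡ 3.
  α_i^2 mod 11 = [4, 9, 1, 3, 1].
  S_2 = Σ v_i α_i^2 r_i = 1·4·3 + 5·9·7 + 6·1·10 + 6·3·9 + 4·1·2 = 557 ≡ 7.
  S = (6, 3, 7) ≠ 0, so r is not a codeword (an error is present).
Step 3: locate the error. For a single error e at position i, S_ℓ = v_i·e·α_i^ℓ, so α_err = S_1/S_0.
  S_0^{−1} = 6^{−1} = 2 (mod 11), so α_err = 3·2 = 6 ≡ 6 = α_4. Error position i = 4.
  Consistency check: S_2/S_1 = 7·4 = 28 ≡ 6 = α_err ✓ (single-error assumption holds).
Step 4: error magnitude e = S_0/v_4 = S_0·∏_{j≠4}(α_4 − α_j) = 6·2 = 12 ≡ 1 (mod 11).
Step 5: correct position 4: c_4 = r_4 − e = 9 − 1 ≡ 8 (mod 11). Hence c = [3, 7, 10, 8, 2].
  Check: interpolating c through the α_i gives m(x) = 6 + 4·x (degree < 2) with m(α_i) = c_i for every i, so c is indeed a codeword.


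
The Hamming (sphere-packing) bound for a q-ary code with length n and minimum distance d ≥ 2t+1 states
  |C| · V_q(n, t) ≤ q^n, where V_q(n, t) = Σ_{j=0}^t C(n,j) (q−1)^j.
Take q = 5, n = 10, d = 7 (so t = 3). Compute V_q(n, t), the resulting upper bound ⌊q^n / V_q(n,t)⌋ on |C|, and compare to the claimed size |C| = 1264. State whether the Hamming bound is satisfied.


V_q(n, t) = 8441, q^n = 9765625, Hamming bound = 1156, |C| = 1264 > bound (violated).

Step 1: Compute V_q(n, t) = Σ_{j=0}^3 C(n, j) (q−1)^j.
  j = 0: C(10,0)·(4)^0 = 1·1 = 1.
  j = 1: C(10,1)·(4)^1 = 10·4 = 40.
  j = 2: C(10,2)·(4)^2 = 45·16 = 720.
  j = 3: C(10,3)·(4)^3 = 120·64 = 7680.
  V_q(n, t) = 1 + 40 + 720 + 7680 = 8441.
Step 2: q^n = 5^10 = 9765625.
Step 3: Hamming bound ⌊q^n / V_q(n,t)⌋ = ⌊9765625/8441⌋ = 1156.
Step 4: Compare |C| = 1264 to 1156: violated.
The claimed |C| lies above the Hamming bound, so no 5-ary code of length 10 with d ≥ 7 can have 1264 codewords.


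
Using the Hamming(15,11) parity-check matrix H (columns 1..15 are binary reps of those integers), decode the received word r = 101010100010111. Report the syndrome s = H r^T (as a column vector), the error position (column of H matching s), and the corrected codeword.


s = (0, 1, 1, 1)^T, error position = 7, corrected codeword c = 101010000010111

Compute s = H r^T mod 2 one row at a time:
  s_1 = 0 + 0 + 0 + 1 + 0 + 1 + 1 + 1 = 4 ≡ 0 (mod 2).
  s_2 = 0 + 1 + 0 + 1 + 0 + 1 + 1 + 1 = 5 ≡ 1 (mod 2).
  s_3 = 0 + 1 + 0 + 1 + 0 + 1 + 1 + 1 = 5 ≡ 1 (mod 2).
  s_4 = 1 + 1 + 1 + 1 + 0 + 1 + 1 + 1 = 7 ≡ 1 (mod 2).
s = (0, 1, 1, 1)^T — this equals column 7 of H (binary 0111), so error is at position 7.
Correct: flip bit 7 of r = 101010100010111 to get c = 101010000010111.


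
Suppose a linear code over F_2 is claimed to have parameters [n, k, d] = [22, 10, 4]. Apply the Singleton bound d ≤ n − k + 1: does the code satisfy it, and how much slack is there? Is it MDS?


Singleton RHS = n − k + 1 = 13, slack = 9, bound satisfied, not MDS.

Singleton bound: d ≤ n − k + 1.
Here n = 22, k = 10, so n − k + 1 = 13.
Given d = 4, check d ≤ 13: YES.
Slack = (n − k + 1) − d = 9.
The code is NOT MDS (slack = 9 > 0).
Description: the claimed parameters are [22, 10, 4]_2; such a code would be non-MDS.


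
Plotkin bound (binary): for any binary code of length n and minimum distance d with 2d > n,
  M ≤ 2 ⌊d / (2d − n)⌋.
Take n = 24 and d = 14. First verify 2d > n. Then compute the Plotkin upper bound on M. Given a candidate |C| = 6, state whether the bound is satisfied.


Plotkin bound M ≤ 6; given |C| = 6 ≤ bound (satisfied).

Check applicability: 2d = 28, n = 24.
2d − n = 4 > 0, so Plotkin applies.
Compute d/(2d−n) = 14/4 ≈ 3.5000.
⌊d/(2d−n)⌋ = 3.
Plotkin bound: M ≤ 2·3 = 6.
Given |C| = 6, check: satisfied.
This |C| is at the Plotkin bound.


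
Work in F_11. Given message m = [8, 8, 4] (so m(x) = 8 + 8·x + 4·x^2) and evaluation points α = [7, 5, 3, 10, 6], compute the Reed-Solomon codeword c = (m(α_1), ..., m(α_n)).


c = [7, 5, 2, 4, 2]

Message polynomial: m(x) = 8 + 8·x + 4·x^2 (mod 11).
For each evaluation point α_i, compute m(α_i) mod 11:
  α_1 = 7: Horner steps 4 → 3 → 7, so m(7) = 7.
  α_2 = 5: Horner steps 4 → 6 → 5, so m(5) = 5.
  α_3 = 3: Horner steps 4 → 9 → 2, so m(3) = 2.
  α_4 = 10: Horner steps 4 → 4 → 4, so m(10) = 4.
  α_5 = 6: Horner steps 4 → 10 → 2, so m(6) = 2.
Codeword c = [7, 5, 2, 4, 2] ∈ F_11^5.


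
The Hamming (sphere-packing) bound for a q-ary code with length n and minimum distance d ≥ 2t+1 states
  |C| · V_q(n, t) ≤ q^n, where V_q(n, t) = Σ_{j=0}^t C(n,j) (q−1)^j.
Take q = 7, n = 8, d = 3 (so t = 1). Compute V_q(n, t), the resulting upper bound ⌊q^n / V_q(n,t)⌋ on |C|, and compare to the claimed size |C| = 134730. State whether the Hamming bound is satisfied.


V_q(n, t) = 49, q^n = 5764801, Hamming bound = 117649, |C| = 134730 > bound (violated).

Step 1: Compute V_q(n, t) = Σ_{j=0}^1 C(n, j) (q−1)^j.
  j = 0: C(8,0)·(6)^0 = 1·1 = 1.
  j = 1: C(8,1)·(6)^1 = 8·6 = 48.
  V_q(n, t) = 1 + 48 = 49.
Step 2: q^n = 7^8 = 5764801.
Step 3: Hamming bound ⌊q^n / V_q(n,t)⌋ = ⌊5764801/49⌋ = 117649.
Step 4: Compare |C| = 134730 to 117649: violated.
The claimed |C| lies above the Hamming bound, so no 7-ary code of length 8 with d ≥ 3 can have 134730 codewords.


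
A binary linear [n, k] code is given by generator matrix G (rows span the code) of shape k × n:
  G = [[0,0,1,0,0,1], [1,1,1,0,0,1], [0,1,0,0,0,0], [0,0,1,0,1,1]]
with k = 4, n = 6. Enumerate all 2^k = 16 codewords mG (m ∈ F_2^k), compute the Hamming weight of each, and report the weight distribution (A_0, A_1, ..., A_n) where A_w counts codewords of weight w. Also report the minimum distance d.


Weight distribution: A_0 = 1, A_1 = 3, A_2 = 4, A_3 = 4, A_4 = 3, A_5 = 1. Minimum distance d = 1.

Enumerate all 2^4 = 16 messages m ∈ F_2^4.
For each, compute codeword c = mG in F_2^6, then tally its weight.
  m = 0000 → c = 000000, weight = 0.
  m = 1000 → c = 001001, weight = 2.
  m = 0100 → c = 111001, weight = 4.
  m = 1100 → c = 110000, weight = 2.
  m = 0010 → c = 010000, weight = 1.
  m = 1010 → c = 011001, weight = 3.
  m = 0110 → c = 101001, weight = 3.
  m = 1110 → c = 100000, weight = 1.
  m = 0001 → c = 001011, weight = 3.
  m = 1001 → c = 000010, weight = 1.
  m = 0101 → c = 110010, weight = 3.
  m = 1101 → c = 111011, weight = 5.
  m = 0011 → c = 011011, weight = 4.
  m = 1011 → c = 010010, weight = 2.
  m = 0111 → c = 100010, weight = 2.
  m = 1111 → c = 101011, weight = 4.
Tally weights:
  weight 0: 1 codewords.
  weight 1: 3 codewords.
  weight 2: 4 codewords.
  weight 3: 4 codewords.
  weight 4: 3 codewords.
  weight 5: 1 codewords.
Minimum distance d = smallest w > 0 with A_w > 0 = 1.
Sanity: Σ A_w = 16 = 2^4 = 16 ✓.


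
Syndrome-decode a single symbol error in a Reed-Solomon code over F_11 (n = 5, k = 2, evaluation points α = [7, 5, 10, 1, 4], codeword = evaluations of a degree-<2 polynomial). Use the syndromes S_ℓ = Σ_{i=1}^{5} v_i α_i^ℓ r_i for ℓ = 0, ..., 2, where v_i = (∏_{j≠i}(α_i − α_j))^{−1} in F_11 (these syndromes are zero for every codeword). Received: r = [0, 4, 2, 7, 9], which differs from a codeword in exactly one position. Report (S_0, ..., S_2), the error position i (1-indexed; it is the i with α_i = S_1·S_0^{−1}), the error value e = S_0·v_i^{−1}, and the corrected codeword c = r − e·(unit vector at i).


S = (6, 8, 7), error at position 2, error magnitude e = 9, c = [0, 6, 2, 7, 9].

Step 1: column multipliers v_i = (∏_{j≠i}(α_i − α_j))^{−1} mod 11.
  i = 1 (α = 7): (7−5)(7−10)(7−1)(7−4) = 2·(−3)·6·3 = −108 ≡ 2, so v_1 = 2^{−1} = 6 (mod 11).
  i = 2 (α = 5): (5−7)(5−10)(5−1)(5−4) = (−2)·(−5)·4·1 = 40 ≡ 7, so v_2 = 7^{−1} = 8 (mod 11).
  i = 3 (α = 10): (10−7)(10−5)(10−1)(10−4) = 3·5·9·6 = 810 ≡ 7, so v_3 = 7^{−1} = 8 (mod 11).
  i = 4 (α = 1): (1−7)(1−5)(1−10)(1−4) = (−6)·(−4)·(−9)·(−3) = 648 ≡ 10, so v_4 = 10^{−1} = 10 (mod 11).
  i = 5 (α = 4): (4−7)(4−5)(4−10)(4−1) = (−3)·(−1)·(−6)·3 = −54 ≡ 1, so v_5 = 1^{−1} = 1 (mod 11).
  v = [6, 8, 8, 10, 1].
Step 2: syndromes of r = [0, 4, 2, 7, 9] (all sums mod 11).
  S_0 = Σ v_i r_i = 6·0 + 8·4 + 8·2 + 10·7 + 1·9 = 127 ≡ 6.
  S_1 = Σ v_i α_i r_i = 6·7·0 + 8·5·4 + 8·10·2 + 10·1·7 + 1·4·9 = 426 ≡ 8.
  α_i^2 mod 11 = [5, 3, 1, 1, 5].
  S_2 = Σ v_i α_i^2 r_i = 6·5·0 + 8·3·4 + 8·1·2 + 10·1·7 + 1·5·9 = 227 ≡ 7.
  S = (6, 8, 7) ≠ 0, so r is not a codeword (an error is present).
Step 3: locate the error. For a single error e at position i, S_ℓ = v_i·e·α_i^ℓ, so α_err = S_1/S_0.
  S_0^{−1} = 6^{−1} = 2 (mod 11), so α_err = 8·2 = 16 ≡ 5 = α_2. Error position i = 2.
  Consistency check: S_2/S_1 = 7·7 = 49 ≡ 5 = α_err ✓ (single-error assumption holds).
Step 4: error magnitude e = S_0/v_2 = S_0·∏_{j≠2}(α_2 − α_j) = 6·7 = 42 ≡ 9 (mod 11).
Step 5: correct position 2: c_2 = r_2 − e = 4 − 9 ≡ 6 (mod 11). Hence c = [0, 6, 2, 7, 9].
  Check: interpolating c through the α_i gives m(x) = 10 + 8·x (degree < 2) with m(α_i) = c_i for every i, so c is indeed a codeword.


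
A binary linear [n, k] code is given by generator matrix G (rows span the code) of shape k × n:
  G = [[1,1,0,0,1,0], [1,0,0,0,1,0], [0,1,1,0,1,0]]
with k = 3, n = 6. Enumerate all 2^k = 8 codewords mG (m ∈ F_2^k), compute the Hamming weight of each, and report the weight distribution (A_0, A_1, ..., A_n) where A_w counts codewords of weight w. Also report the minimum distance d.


Weight distribution: A_0 = 1, A_1 = 1, A_2 = 3, A_3 = 3. Minimum distance d = 1.

Enumerate all 2^3 = 8 messages m ∈ F_2^3.
For each, compute codeword c = mG in F_2^6, then tally its weight.
  m = 000 → c = 000000, weight = 0.
  m = 100 → c = 110010, weight = 3.
  m = 010 → c = 100010, weight = 2.
  m = 110 → c = 010000, weight = 1.
  m = 001 → c = 011010, weight = 3.
  m = 101 → c = 101000, weight = 2.
  m = 011 → c = 111000, weight = 3.
  m = 111 → c = 001010, weight = 2.
Tally weights:
  weight 0: 1 codewords.
  weight 1: 1 codewords.
  weight 2: 3 codewords.
  weight 3: 3 codewords.
Minimum distance d = smallest w > 0 with A_w > 0 = 1.
Sanity: Σ A_w = 8 = 2^3 = 8 ✓.


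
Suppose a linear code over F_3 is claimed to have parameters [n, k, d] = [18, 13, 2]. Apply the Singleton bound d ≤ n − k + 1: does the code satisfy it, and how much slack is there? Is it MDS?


Singleton RHS = n − k + 1 = 6, slack = 4, bound satisfied, not MDS.

Singleton bound: d ≤ n − k + 1.
Here n = 18, k = 13, so n − k + 1 = 6.
Given d = 2, check d ≤ 6: YES.
Slack = (n − k + 1) − d = 4.
The code is NOT MDS (slack = 4 > 0).
Description: the claimed parameters are [18, 13, 2]_3; such a code would be non-MDS.


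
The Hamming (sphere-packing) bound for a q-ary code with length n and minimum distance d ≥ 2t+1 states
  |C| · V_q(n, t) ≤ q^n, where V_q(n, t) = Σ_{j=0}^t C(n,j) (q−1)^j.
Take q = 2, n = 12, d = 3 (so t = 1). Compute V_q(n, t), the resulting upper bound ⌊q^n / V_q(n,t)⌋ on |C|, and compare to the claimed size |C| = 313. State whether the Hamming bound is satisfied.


V_q(n, t) = 13, q^n = 4096, Hamming bound = 315, |C| = 313 ≤ bound (satisfied).

Step 1: Compute V_q(n, t) = Σ_{j=0}^1 C(n, j) (q−1)^j.
  j = 0: C(12,0)·(1)^0 = 1·1 = 1.
  j = 1: C(12,1)·(1)^1 = 12·1 = 12.
  V_q(n, t) = 1 + 12 = 13.
Step 2: q^n = 2^12 = 4096.
Step 3: Hamming bound ⌊q^n / V_q(n,t)⌋ = ⌊4096/13⌋ = 315.
Step 4: Compare |C| = 313 to 315: satisfied.
The claimed |C| lies below the Hamming bound.


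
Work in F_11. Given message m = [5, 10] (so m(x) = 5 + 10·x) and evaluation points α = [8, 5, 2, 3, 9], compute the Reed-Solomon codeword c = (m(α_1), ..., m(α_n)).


c = [8, 0, 3, 2, 7]

Message polynomial: m(x) = 5 + 10·x (mod 11).
For each evaluation point α_i, compute m(α_i) mod 11:
  α_1 = 8: Horner steps 10 → 8, so m(8) = 8.
  α_2 = 5: Horner steps 10 → 0, so m(5) = 0.
  α_3 = 2: Horner steps 10 → 3, so m(2) = 3.
  α_4 = 3: Horner steps 10 → 2, so m(3) = 2.
  α_5 = 9: Horner steps 10 → 7, so m(9) = 7.
Codeword c = [8, 0, 3, 2, 7] ∈ F_11^5.


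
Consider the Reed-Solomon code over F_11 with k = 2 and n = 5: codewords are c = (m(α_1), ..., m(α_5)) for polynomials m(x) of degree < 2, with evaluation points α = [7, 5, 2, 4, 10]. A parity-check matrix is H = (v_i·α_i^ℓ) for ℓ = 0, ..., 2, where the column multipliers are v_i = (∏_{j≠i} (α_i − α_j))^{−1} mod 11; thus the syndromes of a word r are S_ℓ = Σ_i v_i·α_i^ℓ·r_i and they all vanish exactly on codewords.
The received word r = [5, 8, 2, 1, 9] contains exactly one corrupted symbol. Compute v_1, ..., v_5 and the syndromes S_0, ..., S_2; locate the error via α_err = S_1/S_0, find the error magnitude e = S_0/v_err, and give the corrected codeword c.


S = (3, 4, 9), error at position 2, error magnitude e = 2, c = [5, 6, 2, 1, 9].

Step 1: column multipliers v_i = (∏_{j≠i}(α_i − α_j))^{−1} mod 11.
  i = 1 (α = 7): (7−5)(7−2)(7−4)(7−10) = 2·5·3·(−3) = −90 ≡ 9, so v_1 = 9^{−1} = 5 (mod 11).
  i = 2 (α = 5): (5−7)(5−2)(5−4)(5−10) = (−2)·3·1·(−5) = 30 ≡ 8, so v_2 = 8^{−1} = 7 (mod 11).
  i = 3 (α = 2): (2−7)(2−5)(2−4)(2−10) = (−5)·(−3)·(−2)·(−8) = 240 ≡ 9, so v_3 = 9^{−1} = 5 (mod 11).
  i = 4 (α = 4): (4−7)(4−5)(4−2)(4−10) = (−3)·(−1)·2·(−6) = −36 ≡ 8, so v_4 = 8^{−1} = 7 (mod 11).
  i = 5 (α = 10): (10−7)(10−5)(10−2)(10−4) = 3·5·8·6 = 720 ≡ 5, so v_5 = 5^{−1} = 9 (mod 11).
  v = [5, 7, 5, 7, 9].
Step 2: syndromes of r = [5, 8, 2, 1, 9] (all sums mod 11).
  S_0 = Σ v_i r_i = 5·5 + 7·8 + 5·2 + 7·1 + 9·9 = 179 ≡ 3.
  S_1 = Σ v_i α_i r_i = 5·7·5 + 7·5·8 + 5·2·2 + 7·4·1 + 9·10·9 = 1313 ≡ 4.
  α_i^2 mod 11 = [5, 3, 4, 5, 1].
  S_2 = Σ v_i α_i^2 r_i = 5·5·5 + 7·3·8 + 5·4·2 + 7·5·1 + 9·1·9 = 449 ≡ 9.
  S = (3, 4, 9) ≠ 0, so r is not a codeword (an error is present).
Step 3: locate the error. For a single error e at position i, S_ℓ = v_i·e·α_i^ℓ, so α_err = S_1/S_0.
  S_0^{−1} = 3^{−1} = 4 (mod 11), so α_err = 4·4 = 16 ≡ 5 = α_2. Error position i = 2.
  Consistency check: S_2/S_1 = 9·3 = 27 ≡ 5 = α_err ✓ (single-error assumption holds).
Step 4: error magnitude e = S_0/v_2 = S_0·∏_{j≠2}(α_2 − α_j) = 3·8 = 24 ≡ 2 (mod 11).
Step 5: correct position 2: c_2 = r_2 − e = 8 − 2 ≡ 6 (mod 11). Hence c = [5, 6, 2, 1, 9].
  Check: interpolating c through the α_i gives m(x) = 3 + 5·x (degree < 2) with m(α_i) = c_i for every i, so c is indeed a codeword.


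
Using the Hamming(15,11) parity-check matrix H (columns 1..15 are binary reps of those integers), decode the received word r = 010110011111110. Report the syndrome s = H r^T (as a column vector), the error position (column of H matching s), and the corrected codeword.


s = (1, 1, 0, 0)^T, error position = 12, corrected codeword c = 010110011110110

Compute s = H r^T mod 2 one row at a time:
  s_1 = 1 + 1 + 1 + 1 + 1 + 1 + 1 + 0 = 7 ≡ 1 (mod 2).
  s_2 = 1 + 1 + 0 + 0 + 1 + 1 + 1 + 0 = 5 ≡ 1 (mod 2).
  s_3 = 1 + 0 + 0 + 0 + 1 + 1 + 1 + 0 = 4 ≡ 0 (mod 2).
  s_4 = 0 + 0 + 1 + 0 + 1 + 1 + 1 + 0 = 4 ≡ 0 (mod 2).
s = (1, 1, 0, 0)^T — this equals column 12 of H (binary 1100), so error is at position 12.
Correct: flip bit 12 of r = 010110011111110 to get c = 010110011110110.


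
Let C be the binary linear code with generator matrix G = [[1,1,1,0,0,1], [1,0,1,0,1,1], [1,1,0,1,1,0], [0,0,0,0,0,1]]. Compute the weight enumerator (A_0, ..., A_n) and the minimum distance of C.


Weight distribution: A_0 = 1, A_1 = 1, A_2 = 2, A_3 = 6, A_4 = 5, A_5 = 1. Minimum distance d = 1.

Enumerate all 2^4 = 16 messages m ∈ F_2^4.
For each, compute codeword c = mG in F_2^6, then tally its weight.
  m = 0000 → c = 000000, weight = 0.
  m = 1000 → c = 111001, weight = 4.
  m = 0100 → c = 101011, weight = 4.
  m = 1100 → c = 010010, weight = 2.
  m = 0010 → c = 110110, weight = 4.
  m = 1010 → c = 001111, weight = 4.
  m = 0110 → c = 011101, weight = 4.
  m = 1110 → c = 100100, weight = 2.
  m = 0001 → c = 000001, weight = 1.
  m = 1001 → c = 111000, weight = 3.
  m = 0101 → c = 101010, weight = 3.
  m = 1101 → c = 010011, weight = 3.
  m = 0011 → c = 110111, weight = 5.
  m = 1011 → c = 001110, weight = 3.
  m = 0111 → c = 011100, weight = 3.
  m = 1111 → c = 100101, weight = 3.
Tally weights:
  weight 0: 1 codewords.
  weight 1: 1 codewords.
  weight 2: 2 codewords.
  weight 3: 6 codewords.
  weight 4: 5 codewords.
  weight 5: 1 codewords.
Minimum distance d = smallest w > 0 with A_w > 0 = 1.
Sanity: Σ A_w = 16 = 2^4 = 16 ✓.


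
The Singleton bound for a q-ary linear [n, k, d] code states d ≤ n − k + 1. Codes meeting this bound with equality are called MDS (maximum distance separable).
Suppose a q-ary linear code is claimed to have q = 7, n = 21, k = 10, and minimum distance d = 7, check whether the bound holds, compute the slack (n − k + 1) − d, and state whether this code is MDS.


Singleton RHS = n − k + 1 = 12, slack = 5, bound satisfied, not MDS.

Singleton bound: d ≤ n − k + 1.
Here n = 21, k = 10, so n − k + 1 = 12.
Given d = 7, check d ≤ 12: YES.
Slack = (n − k + 1) − d = 5.
The code is NOT MDS (slack = 5 > 0).
Description: the claimed parameters are [21, 10, 7]_7; such a code would be non-MDS.


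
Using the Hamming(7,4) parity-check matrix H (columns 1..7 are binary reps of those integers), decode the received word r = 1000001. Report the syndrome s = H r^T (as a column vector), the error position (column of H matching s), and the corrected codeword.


s = (1, 1, 0)^T, error position = 6, corrected codeword c = 1000011

Compute s = H r^T mod 2 one row at a time:
  s_1 = 0 + 0 + 0 + 1 = 1 ≡ 1 (mod 2).
  s_2 = 0 + 0 + 0 + 1 = 1 ≡ 1 (mod 2).
  s_3 = 1 + 0 + 0 + 1 = 2 ≡ 0 (mod 2).
s = (1, 1, 0)^T — this equals column 6 of H (binary 110), so error is at position 6.
Correct: flip bit 6 of r = 1000001 to get c = 1000011.


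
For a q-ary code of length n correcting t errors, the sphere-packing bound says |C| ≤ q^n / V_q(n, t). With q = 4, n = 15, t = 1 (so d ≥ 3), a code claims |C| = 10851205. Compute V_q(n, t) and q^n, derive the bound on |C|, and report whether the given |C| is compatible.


V_q(n, t) = 46, q^n = 1073741824, Hamming bound = 23342213, |C| = 10851205 ≤ bound (satisfied).

Step 1: Compute V_q(n, t) = Σ_{j=0}^1 C(n, j) (q−1)^j.
  j = 0: C(15,0)·(3)^0 = 1·1 = 1.
  j = 1: C(15,1)·(3)^1 = 15·3 = 45.
  V_q(n, t) = 1 + 45 = 46.
Step 2: q^n = 4^15 = 1073741824.
Step 3: Hamming bound ⌊q^n / V_q(n,t)⌋ = ⌊1073741824/46⌋ = 23342213.
Step 4: Compare |C| = 10851205 to 23342213: satisfied.
The claimed |C| lies below the Hamming bound.
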